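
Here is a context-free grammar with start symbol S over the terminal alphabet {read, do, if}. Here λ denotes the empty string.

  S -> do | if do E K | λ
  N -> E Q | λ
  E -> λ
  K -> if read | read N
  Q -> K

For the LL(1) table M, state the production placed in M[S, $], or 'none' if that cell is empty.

FIRST(S) = {λ, do, if}
FIRST(E) = {λ}
FIRST(K) = {if, read}
FIRST(Q) = {if, read}  (via K)
FIRST(N) = {λ, if, read}  (via E Q)
FOLLOW(S) includes $ since S is the start symbol.
FOLLOW(S): S appears on no right-hand side. Thus FOLLOW(S) = {$}.
For S -> do: FIRST(do) = {do}, so it goes in M[S, t] for t ∈ {do}.
For S -> if do E K: FIRST(if do E K) = {if}, so it goes in M[S, t] for t ∈ {if}.
For S -> λ: FIRST(λ) = {λ}, so it goes in M[S, t] for t ∈ {}; since λ ∈ FIRST, also for every t ∈ FOLLOW(S) = {$}.

S -> λ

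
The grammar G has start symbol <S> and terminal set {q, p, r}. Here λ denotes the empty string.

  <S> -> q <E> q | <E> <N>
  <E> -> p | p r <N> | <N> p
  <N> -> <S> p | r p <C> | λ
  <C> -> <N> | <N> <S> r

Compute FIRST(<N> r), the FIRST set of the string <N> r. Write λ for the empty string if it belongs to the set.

FIRST(<S>): from <S>->q <E> q we get {q}; from <S>-><E> <N> we get {p, q, r}. So FIRST(<S>) = {p, q, r}.
FIRST(<N>): from <N>-><S> p we get {p, q, r}; from <N>->r p <C> we get {r}; from <N>->λ we get {λ}. So FIRST(<N>) = {λ, p, q, r}.
FIRST(<E>): from <E>->p we get {p}; from <E>->p r <N> we get {p}; from <E>-><N> p we get {p, q, r}. So FIRST(<E>) = {p, q, r}.
FIRST(<C>): from <C>-><N> we get {λ, p, q, r}; from <C>-><N> <S> r we get {p, q, r}. So FIRST(<C>) = {λ, p, q, r}.
FIRST(<N> r): take FIRST of each symbol in turn, carrying on past any symbol whose FIRST contains λ; result {p, q, r}.

{p, q, r}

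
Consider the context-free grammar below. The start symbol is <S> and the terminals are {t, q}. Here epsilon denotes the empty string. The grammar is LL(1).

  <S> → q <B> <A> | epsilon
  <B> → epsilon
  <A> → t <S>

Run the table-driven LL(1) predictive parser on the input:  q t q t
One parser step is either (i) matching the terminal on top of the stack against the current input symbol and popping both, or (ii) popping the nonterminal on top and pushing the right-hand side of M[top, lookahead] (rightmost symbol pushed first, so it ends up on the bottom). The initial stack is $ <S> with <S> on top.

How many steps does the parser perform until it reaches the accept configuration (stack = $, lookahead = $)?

11

      Stack        Input      Action
   1  $ <S>        q t q t $  expand <S> → q <B> <A>
   2  $ <A> <B> q  q t q t $  match q
   3  $ <A> <B>    t q t $    expand <B> → epsilon
   4  $ <A>        t q t $    expand <A> → t <S>
   5  $ <S> t      t q t $    match t
   6  $ <S>        q t $      expand <S> → q <B> <A>
   7  $ <A> <B> q  q t $      match q
   8  $ <A> <B>    t $        expand <B> → epsilon
   9  $ <A>        t $        expand <A> → t <S>
  10  $ <S> t      t $        match t
  11  $ <S>        $          expand <S> → epsilon
Accept reached after 11 steps.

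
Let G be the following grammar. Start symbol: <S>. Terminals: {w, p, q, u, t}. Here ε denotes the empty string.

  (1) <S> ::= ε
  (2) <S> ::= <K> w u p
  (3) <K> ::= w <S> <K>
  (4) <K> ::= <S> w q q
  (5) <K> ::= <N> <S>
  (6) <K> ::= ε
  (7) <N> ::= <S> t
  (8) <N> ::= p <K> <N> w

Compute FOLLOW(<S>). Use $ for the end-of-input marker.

FIRST(<S>) = {ε, p, t, w}  (via <K> w u p)
FIRST(<N>) = {p, t, w}  (via <S> t)
FIRST(<K>) = {ε, p, t, w}  (via <S> w q q, <N> <S>)
FOLLOW(<S>) includes $ since <S> is the start symbol.
FOLLOW(<K>): in <S>::=<K> w u p, <K> is followed by w u p with FIRST {w}; in <K>::=w <S> <K>, the suffix after <K> is empty (adds nothing new); in <N>::=p <K> <N> w, <K> is followed by <N> w with FIRST {p, t, w}. Thus FOLLOW(<K>) = {p, t, w}.
FOLLOW(<S>): in <K>::=w <S> <K>, <S> is followed by <K> with FIRST {ε, p, t, w}; in <K>::=w <S> <K>, the suffix after <S> is nullable, so FOLLOW(<S>) ⊇ FOLLOW(<K>) = {p, t, w}; in <K>::=<S> w q q, <S> is followed by w q q with FIRST {w}; in <K>::=<N> <S>, the suffix after <S> is empty, so FOLLOW(<S>) ⊇ FOLLOW(<K>) = {p, t, w}; in <N>::=<S> t, <S> is followed by t with FIRST {t}. Thus FOLLOW(<S>) = {$, p, t, w}.
FOLLOW(<N>): in <K>::=<N> <S>, <N> is followed by <S> with FIRST {ε, p, t, w}; in <K>::=<N> <S>, the suffix after <N> is nullable, so FOLLOW(<N>) ⊇ FOLLOW(<K>) = {p, t, w}; in <N>::=p <K> <N> w, <N> is followed by w with FIRST {w}. Thus FOLLOW(<N>) = {p, t, w}.

{$, p, t, w}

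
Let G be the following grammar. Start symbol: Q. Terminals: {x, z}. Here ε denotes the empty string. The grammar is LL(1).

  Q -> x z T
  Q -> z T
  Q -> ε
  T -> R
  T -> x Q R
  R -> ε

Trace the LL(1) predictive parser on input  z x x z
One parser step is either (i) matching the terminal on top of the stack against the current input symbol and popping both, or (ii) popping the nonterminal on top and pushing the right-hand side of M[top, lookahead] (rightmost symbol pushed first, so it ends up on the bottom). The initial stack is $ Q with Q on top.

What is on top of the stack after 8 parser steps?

     Stack      Input      Action
  1  $ Q        z x x z $  expand Q -> z T
  2  $ T z      z x x z $  match z
  3  $ T        x x z $    expand T -> x Q R
  4  $ R Q x    x x z $    match x
  5  $ R Q      x z $      expand Q -> x z T
  6  $ R T z x  x z $      match x
  7  $ R T z    z $        match z
  8  $ R T      $          expand T -> R
Stack after step 8: $ R R (top = R).

R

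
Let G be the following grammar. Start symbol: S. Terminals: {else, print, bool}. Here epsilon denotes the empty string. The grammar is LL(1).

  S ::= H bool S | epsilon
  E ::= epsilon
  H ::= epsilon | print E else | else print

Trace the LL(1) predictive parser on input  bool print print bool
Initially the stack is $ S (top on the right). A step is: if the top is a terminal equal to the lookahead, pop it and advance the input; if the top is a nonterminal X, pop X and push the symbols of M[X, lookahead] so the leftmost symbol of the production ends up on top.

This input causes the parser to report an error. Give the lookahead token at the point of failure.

print

     Stack                  Input                    Action
  1  $ S                    bool print print bool $  expand S ::= H bool S
  2  $ S bool H             bool print print bool $  expand H ::= epsilon
  3  $ S bool               bool print print bool $  match bool
  4  $ S                    print print bool $       expand S ::= H bool S
  5  $ S bool H             print print bool $       expand H ::= print E else
  6  $ S bool else E print  print print bool $       match print
  7  $ S bool else E        print bool $             error: M[E, print] is empty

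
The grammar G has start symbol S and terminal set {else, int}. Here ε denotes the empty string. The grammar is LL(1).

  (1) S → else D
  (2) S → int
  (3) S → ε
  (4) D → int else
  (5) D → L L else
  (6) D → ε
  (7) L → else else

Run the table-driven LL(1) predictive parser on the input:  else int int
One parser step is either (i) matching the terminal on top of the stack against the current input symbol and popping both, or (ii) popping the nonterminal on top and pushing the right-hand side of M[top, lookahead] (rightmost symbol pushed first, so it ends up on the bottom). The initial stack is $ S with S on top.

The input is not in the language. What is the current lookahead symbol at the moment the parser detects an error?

int

step 1: stack=$ S  input=else int int $  — expand S → else D
step 2: stack=$ D else  input=else int int $  — match else
step 3: stack=$ D  input=int int $  — expand D → int else
step 4: stack=$ else int  input=int int $  — match int
step 5: stack=$ else  input=int $  — error: top is terminal else but lookahead is int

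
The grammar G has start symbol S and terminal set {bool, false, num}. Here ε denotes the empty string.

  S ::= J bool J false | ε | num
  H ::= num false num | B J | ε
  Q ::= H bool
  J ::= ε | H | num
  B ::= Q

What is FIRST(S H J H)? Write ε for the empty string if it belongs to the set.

{ε, bool, num}

FIRST(S): from S::=J bool J false we get {bool, num}; from S::=ε we get {ε}; from S::=num we get {num}. So FIRST(S) = {ε, bool, num}.
FIRST(H): from H::=num false num we get {num}; from H::=B J we get {bool, num}; from H::=ε we get {ε}. So FIRST(H) = {ε, bool, num}.
FIRST(Q): from Q::=H bool we get {bool, num}. So FIRST(Q) = {bool, num}.
FIRST(J): from J::=ε we get {ε}; from J::=H we get {ε, bool, num}; from J::=num we get {num}. So FIRST(J) = {ε, bool, num}.
FIRST(B): from B::=Q we get {bool, num}. So FIRST(B) = {bool, num}.
FIRST(S H J H): take FIRST of each symbol in turn, carrying on past any symbol whose FIRST contains ε; result {ε, bool, num}.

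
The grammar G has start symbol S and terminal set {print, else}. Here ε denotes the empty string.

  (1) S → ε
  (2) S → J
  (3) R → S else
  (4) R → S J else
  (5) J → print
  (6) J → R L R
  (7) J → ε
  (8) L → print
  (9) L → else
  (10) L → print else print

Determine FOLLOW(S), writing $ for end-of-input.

FIRST(L): from L→print we get {print}; from L→else we get {else}; from L→print else print we get {print}. So FIRST(L) = {else, print}.
FIRST(S): from S→ε we get {ε}; from S→J we get {ε, else, print}. So FIRST(S) = {ε, else, print}.
FIRST(R): from R→S else we get {else, print}; from R→S J else we get {else, print}. So FIRST(R) = {else, print}.
FIRST(J): from J→print we get {print}; from J→R L R we get {else, print}; from J→ε we get {ε}. So FIRST(J) = {ε, else, print}.
FOLLOW(S) includes $ since S is the start symbol.
FOLLOW(S): in R→S else, S is followed by else with FIRST {else}; in R→S J else, S is followed by J else with FIRST {else, print}. Thus FOLLOW(S) = {$, else, print}.
FOLLOW(J): in S→J, the suffix after J is empty, so FOLLOW(J) ⊇ FOLLOW(S) = {$, else, print}; in R→S J else, J is followed by else with FIRST {else}. Thus FOLLOW(J) = {$, else, print}.
FOLLOW(R): in J→R L R (occurrence 1), R is followed by L R with FIRST {else, print}; in J→R L R (occurrence 2), the suffix after R is empty, so FOLLOW(R) ⊇ FOLLOW(J) = {$, else, print}. Thus FOLLOW(R) = {$, else, print}.
FOLLOW(L): in J→R L R, L is followed by R with FIRST {else, print}. Thus FOLLOW(L) = {else, print}.

{$, else, print}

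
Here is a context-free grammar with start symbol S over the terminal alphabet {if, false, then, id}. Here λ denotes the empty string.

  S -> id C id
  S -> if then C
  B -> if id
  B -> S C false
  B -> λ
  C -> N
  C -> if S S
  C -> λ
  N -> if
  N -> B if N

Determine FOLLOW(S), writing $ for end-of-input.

FIRST(S) = {id, if}
FIRST(B) = {λ, id, if}  (via S C false)
FIRST(N) = {id, if}  (via B if N)
FIRST(C) = {λ, id, if}  (via N)
FOLLOW(S) includes $ since S is the start symbol.
FOLLOW(B): in N->B if N, B is followed by if N with FIRST {if}. Thus FOLLOW(B) = {if}.
FOLLOW(S): in B->S C false, S is followed by C false with FIRST {false, id, if}; in C->if S S (occurrence 1), S is followed by S with FIRST {id, if}; in C->if S S (occurrence 2), the suffix after S is empty, so FOLLOW(S) ⊇ FOLLOW(C) = {$, false, id, if}. Thus FOLLOW(S) = {$, false, id, if}.
FOLLOW(C): in S->id C id, C is followed by id with FIRST {id}; in S->if then C, the suffix after C is empty, so FOLLOW(C) ⊇ FOLLOW(S) = {$, false, id, if}; in B->S C false, C is followed by false with FIRST {false}. Thus FOLLOW(C) = {$, false, id, if}.
FOLLOW(N): in C->N, the suffix after N is empty, so FOLLOW(N) ⊇ FOLLOW(C) = {$, false, id, if}; in N->B if N, the suffix after N is empty (adds nothing new). Thus FOLLOW(N) = {$, false, id, if}.

{$, false, id, if}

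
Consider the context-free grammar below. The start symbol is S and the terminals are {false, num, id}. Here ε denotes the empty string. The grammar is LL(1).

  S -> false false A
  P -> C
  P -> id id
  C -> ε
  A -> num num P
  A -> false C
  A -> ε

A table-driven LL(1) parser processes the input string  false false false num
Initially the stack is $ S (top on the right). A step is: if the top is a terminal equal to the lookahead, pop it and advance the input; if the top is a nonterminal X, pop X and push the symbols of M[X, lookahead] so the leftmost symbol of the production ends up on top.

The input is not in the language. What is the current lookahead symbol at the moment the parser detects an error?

step 1: stack=$ S  input=false false false num $  — expand S -> false false A
step 2: stack=$ A false false  input=false false false num $  — match false
step 3: stack=$ A false  input=false false num $  — match false
step 4: stack=$ A  input=false num $  — expand A -> false C
step 5: stack=$ C false  input=false num $  — match false
step 6: stack=$ C  input=num $  — error: M[C, num] is empty

num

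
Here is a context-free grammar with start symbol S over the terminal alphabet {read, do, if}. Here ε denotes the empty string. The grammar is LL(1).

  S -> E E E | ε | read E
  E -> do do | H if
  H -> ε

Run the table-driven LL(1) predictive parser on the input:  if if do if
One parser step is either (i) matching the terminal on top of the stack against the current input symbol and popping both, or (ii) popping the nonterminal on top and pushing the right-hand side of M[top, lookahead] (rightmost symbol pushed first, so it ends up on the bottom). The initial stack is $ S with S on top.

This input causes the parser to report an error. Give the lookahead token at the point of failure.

if

      Stack       Input          Action
   1  $ S         if if do if $  expand S -> E E E
   2  $ E E E     if if do if $  expand E -> H if
   3  $ E E if H  if if do if $  expand H -> ε
   4  $ E E if    if if do if $  match if
   5  $ E E       if do if $     expand E -> H if
   6  $ E if H    if do if $     expand H -> ε
   7  $ E if      if do if $     match if
   8  $ E         do if $        expand E -> do do
   9  $ do do     do if $        match do
  10  $ do        if $           error: top is terminal do but lookahead is if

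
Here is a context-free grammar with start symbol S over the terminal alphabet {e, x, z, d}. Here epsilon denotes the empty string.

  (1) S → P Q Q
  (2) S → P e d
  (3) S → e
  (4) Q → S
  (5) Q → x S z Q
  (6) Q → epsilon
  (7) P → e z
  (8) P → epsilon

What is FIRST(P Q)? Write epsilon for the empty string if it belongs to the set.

{epsilon, e, x}

FIRST(P): from P→e z we get {e}; from P→epsilon we get {epsilon}. So FIRST(P) = {epsilon, e}.
FIRST(S): from S→P Q Q we get {epsilon, e, x}; from S→P e d we get {e}; from S→e we get {e}. So FIRST(S) = {epsilon, e, x}.
FIRST(Q): from Q→S we get {epsilon, e, x}; from Q→x S z Q we get {x}; from Q→epsilon we get {epsilon}. So FIRST(Q) = {epsilon, e, x}.
FIRST(P Q): take FIRST of each symbol in turn, carrying on past any symbol whose FIRST contains epsilon; result {epsilon, e, x}.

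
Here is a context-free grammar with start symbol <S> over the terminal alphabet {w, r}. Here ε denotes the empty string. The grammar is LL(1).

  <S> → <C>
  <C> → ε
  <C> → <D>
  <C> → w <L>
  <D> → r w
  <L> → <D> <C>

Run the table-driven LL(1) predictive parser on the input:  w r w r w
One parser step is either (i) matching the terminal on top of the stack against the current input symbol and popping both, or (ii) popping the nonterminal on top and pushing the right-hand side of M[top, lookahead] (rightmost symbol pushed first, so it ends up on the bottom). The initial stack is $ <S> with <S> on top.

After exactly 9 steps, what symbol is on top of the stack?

step 1: stack=$ <S>  input=w r w r w $  — expand <S> → <C>
step 2: stack=$ <C>  input=w r w r w $  — expand <C> → w <L>
step 3: stack=$ <L> w  input=w r w r w $  — match w
step 4: stack=$ <L>  input=r w r w $  — expand <L> → <D> <C>
step 5: stack=$ <C> <D>  input=r w r w $  — expand <D> → r w
step 6: stack=$ <C> w r  input=r w r w $  — match r
step 7: stack=$ <C> w  input=w r w $  — match w
step 8: stack=$ <C>  input=r w $  — expand <C> → <D>
step 9: stack=$ <D>  input=r w $  — expand <D> → r w
Stack after step 9: $ w r (top = r).

r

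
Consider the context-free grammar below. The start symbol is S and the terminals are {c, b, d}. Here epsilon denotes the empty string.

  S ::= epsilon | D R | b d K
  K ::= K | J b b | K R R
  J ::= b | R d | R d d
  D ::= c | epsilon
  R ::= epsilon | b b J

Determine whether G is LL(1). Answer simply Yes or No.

FIRST(S) = {epsilon, b, c}
FIRST(K) = {b, d}
FIRST(J) = {b, d}
FIRST(D) = {epsilon, c}
FIRST(R) = {epsilon, b}
FOLLOW(S) = {$}
FOLLOW(K) = {$, b}
FOLLOW(J) = {$, b, d}
FOLLOW(D) = {$, b}
FOLLOW(R) = {$, b, d}
Cell M[J, b] receives both J ::= b and J ::= R d and J ::= R d d — the grammar is not LL(1).

No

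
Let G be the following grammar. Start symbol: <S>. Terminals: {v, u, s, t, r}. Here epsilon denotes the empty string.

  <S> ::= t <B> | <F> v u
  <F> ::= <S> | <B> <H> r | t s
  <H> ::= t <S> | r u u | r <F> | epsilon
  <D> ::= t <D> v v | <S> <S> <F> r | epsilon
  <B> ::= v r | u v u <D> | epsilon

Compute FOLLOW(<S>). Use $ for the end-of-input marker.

FIRST(<H>) = {epsilon, r, t}
FIRST(<B>) = {epsilon, u, v}
FIRST(<S>) = {r, t, u, v}  (via <F> v u)
FIRST(<F>) = {r, t, u, v}  (via <S>, <B> <H> r)
FIRST(<D>) = {epsilon, r, t, u, v}  (via <S> <S> <F> r)
FOLLOW(<S>) includes $ since <S> is the start symbol.
FOLLOW(<H>): in <F>::=<B> <H> r, <H> is followed by r with FIRST {r}. Thus FOLLOW(<H>) = {r}.
FOLLOW(<F>): in <S>::=<F> v u, <F> is followed by v u with FIRST {v}; in <H>::=r <F>, the suffix after <F> is empty, so FOLLOW(<F>) ⊇ FOLLOW(<H>) = {r}; in <D>::=<S> <S> <F> r, <F> is followed by r with FIRST {r}. Thus FOLLOW(<F>) = {r, v}.
FOLLOW(<S>): in <F>::=<S>, the suffix after <S> is empty, so FOLLOW(<S>) ⊇ FOLLOW(<F>) = {r, v}; in <H>::=t <S>, the suffix after <S> is empty, so FOLLOW(<S>) ⊇ FOLLOW(<H>) = {r}; in <D>::=<S> <S> <F> r (occurrence 1), <S> is followed by <S> <F> r with FIRST {r, t, u, v}; in <D>::=<S> <S> <F> r (occurrence 2), <S> is followed by <F> r with FIRST {r, t, u, v}. Thus FOLLOW(<S>) = {$, r, t, u, v}.
FOLLOW(<B>): in <S>::=t <B>, the suffix after <B> is empty, so FOLLOW(<B>) ⊇ FOLLOW(<S>) = {$, r, t, u, v}; in <F>::=<B> <H> r, <B> is followed by <H> r with FIRST {r, t}. Thus FOLLOW(<B>) = {$, r, t, u, v}.
FOLLOW(<D>): in <D>::=t <D> v v, <D> is followed by v v with FIRST {v}; in <B>::=u v u <D>, the suffix after <D> is empty, so FOLLOW(<D>) ⊇ FOLLOW(<B>) = {$, r, t, u, v}. Thus FOLLOW(<D>) = {$, r, t, u, v}.

{$, r, t, u, v}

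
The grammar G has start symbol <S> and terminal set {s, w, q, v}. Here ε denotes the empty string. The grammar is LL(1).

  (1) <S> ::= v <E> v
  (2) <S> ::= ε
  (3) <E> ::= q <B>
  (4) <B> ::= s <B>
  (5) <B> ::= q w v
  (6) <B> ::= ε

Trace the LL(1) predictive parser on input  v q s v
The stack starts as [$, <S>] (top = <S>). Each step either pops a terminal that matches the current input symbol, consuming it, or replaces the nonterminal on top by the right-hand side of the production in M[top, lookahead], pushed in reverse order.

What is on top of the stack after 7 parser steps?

step 1: stack=$ <S>  input=v q s v $  — expand <S> ::= v <E> v
step 2: stack=$ v <E> v  input=v q s v $  — match v
step 3: stack=$ v <E>  input=q s v $  — expand <E> ::= q <B>
step 4: stack=$ v <B> q  input=q s v $  — match q
step 5: stack=$ v <B>  input=s v $  — expand <B> ::= s <B>
step 6: stack=$ v <B> s  input=s v $  — match s
step 7: stack=$ v <B>  input=v $  — expand <B> ::= ε
Stack after step 7: $ v (top = v).

v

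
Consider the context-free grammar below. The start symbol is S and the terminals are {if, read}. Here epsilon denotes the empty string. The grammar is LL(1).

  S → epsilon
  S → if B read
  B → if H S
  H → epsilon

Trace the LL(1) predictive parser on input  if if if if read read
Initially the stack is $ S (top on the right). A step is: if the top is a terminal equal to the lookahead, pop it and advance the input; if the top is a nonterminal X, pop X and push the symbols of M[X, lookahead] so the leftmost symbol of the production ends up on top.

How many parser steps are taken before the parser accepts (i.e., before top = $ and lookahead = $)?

13

step 1: stack=$ S  input=if if if if read read $  — expand S → if B read
step 2: stack=$ read B if  input=if if if if read read $  — match if
step 3: stack=$ read B  input=if if if read read $  — expand B → if H S
step 4: stack=$ read S H if  input=if if if read read $  — match if
step 5: stack=$ read S H  input=if if read read $  — expand H → epsilon
step 6: stack=$ read S  input=if if read read $  — expand S → if B read
step 7: stack=$ read read B if  input=if if read read $  — match if
step 8: stack=$ read read B  input=if read read $  — expand B → if H S
step 9: stack=$ read read S H if  input=if read read $  — match if
step 10: stack=$ read read S H  input=read read $  — expand H → epsilon
step 11: stack=$ read read S  input=read read $  — expand S → epsilon
step 12: stack=$ read read  input=read read $  — match read
step 13: stack=$ read  input=read $  — match read
Accept reached after 13 steps.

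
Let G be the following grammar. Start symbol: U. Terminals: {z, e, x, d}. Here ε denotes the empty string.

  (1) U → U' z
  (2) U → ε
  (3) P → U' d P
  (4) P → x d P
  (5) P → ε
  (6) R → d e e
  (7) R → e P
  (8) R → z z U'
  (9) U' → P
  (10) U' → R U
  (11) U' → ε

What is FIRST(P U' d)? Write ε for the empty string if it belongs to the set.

FIRST(R) = {d, e, z}
FIRST(U) = {ε, d, e, x, z}  (via U' z)
FIRST(P) = {ε, d, e, x, z}  (via U' d P)
FIRST(U') = {ε, d, e, x, z}  (via P, R U)
FIRST(P U' d): take FIRST of each symbol in turn, carrying on past any symbol whose FIRST contains ε; result {d, e, x, z}.

{d, e, x, z}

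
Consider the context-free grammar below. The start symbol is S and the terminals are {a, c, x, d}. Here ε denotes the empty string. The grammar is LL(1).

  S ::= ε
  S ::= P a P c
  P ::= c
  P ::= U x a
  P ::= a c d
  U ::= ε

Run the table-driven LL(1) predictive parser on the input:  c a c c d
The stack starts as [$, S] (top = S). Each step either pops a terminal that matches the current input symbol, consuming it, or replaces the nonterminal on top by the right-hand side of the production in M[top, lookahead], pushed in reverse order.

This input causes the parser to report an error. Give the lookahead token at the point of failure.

d

step 1: stack=$ S  input=c a c c d $  — expand S ::= P a P c
step 2: stack=$ c P a P  input=c a c c d $  — expand P ::= c
step 3: stack=$ c P a c  input=c a c c d $  — match c
step 4: stack=$ c P a  input=a c c d $  — match a
step 5: stack=$ c P  input=c c d $  — expand P ::= c
step 6: stack=$ c c  input=c c d $  — match c
step 7: stack=$ c  input=c d $  — match c
step 8: stack=$  input=d $  — error: stack empty but input remains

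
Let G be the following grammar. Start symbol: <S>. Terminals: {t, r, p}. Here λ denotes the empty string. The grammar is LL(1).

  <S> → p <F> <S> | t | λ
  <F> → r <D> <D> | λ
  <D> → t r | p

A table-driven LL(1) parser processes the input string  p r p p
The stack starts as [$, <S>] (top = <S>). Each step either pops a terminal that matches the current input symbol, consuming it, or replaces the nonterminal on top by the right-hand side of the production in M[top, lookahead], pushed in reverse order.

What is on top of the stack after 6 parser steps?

<D>

     Stack            Input      Action
  1  $ <S>            p r p p $  expand <S> → p <F> <S>
  2  $ <S> <F> p      p r p p $  match p
  3  $ <S> <F>        r p p $    expand <F> → r <D> <D>
  4  $ <S> <D> <D> r  r p p $    match r
  5  $ <S> <D> <D>    p p $      expand <D> → p
  6  $ <S> <D> p      p p $      match p
Stack after step 6: $ <S> <D> (top = <D>).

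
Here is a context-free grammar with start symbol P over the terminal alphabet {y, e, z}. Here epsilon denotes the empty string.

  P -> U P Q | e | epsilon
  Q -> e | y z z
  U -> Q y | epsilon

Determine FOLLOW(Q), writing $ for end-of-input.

FIRST(Q) = {e, y}
FIRST(U) = {epsilon, e, y}  (via Q y)
FIRST(P) = {epsilon, e, y}  (via U P Q)
FOLLOW(P) includes $ since P is the start symbol.
FOLLOW(P): in P->U P Q, P is followed by Q with FIRST {e, y}. Thus FOLLOW(P) = {$, e, y}.
FOLLOW(Q): in P->U P Q, the suffix after Q is empty, so FOLLOW(Q) ⊇ FOLLOW(P) = {$, e, y}; in U->Q y, Q is followed by y with FIRST {y}. Thus FOLLOW(Q) = {$, e, y}.
FOLLOW(U): in P->U P Q, U is followed by P Q with FIRST {e, y}. Thus FOLLOW(U) = {e, y}.

{$, e, y}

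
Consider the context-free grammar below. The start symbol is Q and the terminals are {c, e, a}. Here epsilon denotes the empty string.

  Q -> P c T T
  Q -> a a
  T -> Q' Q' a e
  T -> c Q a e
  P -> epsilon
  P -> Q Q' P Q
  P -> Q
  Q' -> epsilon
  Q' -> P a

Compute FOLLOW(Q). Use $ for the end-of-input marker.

FIRST(Q): from Q->P c T T we get {a, c}; from Q->a a we get {a}. So FIRST(Q) = {a, c}.
FIRST(P): from P->epsilon we get {epsilon}; from P->Q Q' P Q we get {a, c}; from P->Q we get {a, c}. So FIRST(P) = {epsilon, a, c}.
FIRST(Q'): from Q'->epsilon we get {epsilon}; from Q'->P a we get {a, c}. So FIRST(Q') = {epsilon, a, c}.
FIRST(T): from T->Q' Q' a e we get {a, c}; from T->c Q a e we get {c}. So FIRST(T) = {a, c}.
FOLLOW(Q) includes $ since Q is the start symbol.
FOLLOW(P): in Q->P c T T, P is followed by c T T with FIRST {c}; in P->Q Q' P Q, P is followed by Q with FIRST {a, c}; in Q'->P a, P is followed by a with FIRST {a}. Thus FOLLOW(P) = {a, c}.
FOLLOW(Q): in T->c Q a e, Q is followed by a e with FIRST {a}; in P->Q Q' P Q (occurrence 1), Q is followed by Q' P Q with FIRST {a, c}; in P->Q Q' P Q (occurrence 2), the suffix after Q is empty, so FOLLOW(Q) ⊇ FOLLOW(P) = {a, c}; in P->Q, the suffix after Q is empty, so FOLLOW(Q) ⊇ FOLLOW(P) = {a, c}. Thus FOLLOW(Q) = {$, a, c}.
FOLLOW(T): in Q->P c T T (occurrence 1), T is followed by T with FIRST {a, c}; in Q->P c T T (occurrence 2), the suffix after T is empty, so FOLLOW(T) ⊇ FOLLOW(Q) = {$, a, c}. Thus FOLLOW(T) = {$, a, c}.
FOLLOW(Q'): in T->Q' Q' a e (occurrence 1), Q' is followed by Q' a e with FIRST {a, c}; in T->Q' Q' a e (occurrence 2), Q' is followed by a e with FIRST {a}; in P->Q Q' P Q, Q' is followed by P Q with FIRST {a, c}. Thus FOLLOW(Q') = {a, c}.

{$, a, c}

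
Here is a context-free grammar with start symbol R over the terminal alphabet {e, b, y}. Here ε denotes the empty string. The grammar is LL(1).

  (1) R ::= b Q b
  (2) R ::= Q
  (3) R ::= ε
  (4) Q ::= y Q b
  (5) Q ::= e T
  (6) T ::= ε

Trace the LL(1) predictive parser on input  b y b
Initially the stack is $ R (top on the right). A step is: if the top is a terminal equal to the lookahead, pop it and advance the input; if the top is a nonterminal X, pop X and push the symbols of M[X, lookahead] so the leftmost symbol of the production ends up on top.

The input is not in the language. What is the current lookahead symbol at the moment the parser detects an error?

b

     Stack      Input    Action
  1  $ R        b y b $  expand R ::= b Q b
  2  $ b Q b    b y b $  match b
  3  $ b Q      y b $    expand Q ::= y Q b
  4  $ b b Q y  y b $    match y
  5  $ b b Q    b $      error: M[Q, b] is empty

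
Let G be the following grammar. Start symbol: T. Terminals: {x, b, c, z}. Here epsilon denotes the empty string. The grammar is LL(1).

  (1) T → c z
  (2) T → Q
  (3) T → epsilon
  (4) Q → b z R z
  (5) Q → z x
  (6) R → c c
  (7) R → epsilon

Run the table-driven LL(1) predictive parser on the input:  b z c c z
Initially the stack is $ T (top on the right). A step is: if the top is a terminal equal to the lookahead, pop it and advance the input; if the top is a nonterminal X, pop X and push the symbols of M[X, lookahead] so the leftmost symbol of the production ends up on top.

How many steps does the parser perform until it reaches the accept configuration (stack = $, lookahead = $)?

     Stack      Input        Action
  1  $ T        b z c c z $  expand T → Q
  2  $ Q        b z c c z $  expand Q → b z R z
  3  $ z R z b  b z c c z $  match b
  4  $ z R z    z c c z $    match z
  5  $ z R      c c z $      expand R → c c
  6  $ z c c    c c z $      match c
  7  $ z c      c z $        match c
  8  $ z        z $          match z
Accept reached after 8 steps.

8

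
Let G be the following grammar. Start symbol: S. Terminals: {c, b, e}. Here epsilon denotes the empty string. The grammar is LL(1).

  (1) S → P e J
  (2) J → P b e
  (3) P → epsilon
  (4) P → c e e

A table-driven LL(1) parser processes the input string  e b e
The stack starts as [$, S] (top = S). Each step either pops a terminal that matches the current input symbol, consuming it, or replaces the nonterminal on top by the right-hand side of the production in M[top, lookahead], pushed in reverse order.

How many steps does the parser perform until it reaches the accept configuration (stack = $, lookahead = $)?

7

     Stack    Input    Action
  1  $ S      e b e $  expand S → P e J
  2  $ J e P  e b e $  expand P → epsilon
  3  $ J e    e b e $  match e
  4  $ J      b e $    expand J → P b e
  5  $ e b P  b e $    expand P → epsilon
  6  $ e b    b e $    match b
  7  $ e      e $      match e
Accept reached after 7 steps.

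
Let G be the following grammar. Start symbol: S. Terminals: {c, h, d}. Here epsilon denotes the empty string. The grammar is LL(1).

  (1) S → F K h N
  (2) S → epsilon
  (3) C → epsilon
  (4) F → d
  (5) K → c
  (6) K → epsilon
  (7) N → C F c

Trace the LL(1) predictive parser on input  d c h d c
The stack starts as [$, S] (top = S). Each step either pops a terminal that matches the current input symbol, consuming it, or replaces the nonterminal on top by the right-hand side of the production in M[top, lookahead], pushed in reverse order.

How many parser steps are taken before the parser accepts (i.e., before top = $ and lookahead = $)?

step 1: stack=$ S  input=d c h d c $  — expand S → F K h N
step 2: stack=$ N h K F  input=d c h d c $  — expand F → d
step 3: stack=$ N h K d  input=d c h d c $  — match d
step 4: stack=$ N h K  input=c h d c $  — expand K → c
step 5: stack=$ N h c  input=c h d c $  — match c
step 6: stack=$ N h  input=h d c $  — match h
step 7: stack=$ N  input=d c $  — expand N → C F c
step 8: stack=$ c F C  input=d c $  — expand C → epsilon
step 9: stack=$ c F  input=d c $  — expand F → d
step 10: stack=$ c d  input=d c $  — match d
step 11: stack=$ c  input=c $  — match c
Accept reached after 11 steps.

11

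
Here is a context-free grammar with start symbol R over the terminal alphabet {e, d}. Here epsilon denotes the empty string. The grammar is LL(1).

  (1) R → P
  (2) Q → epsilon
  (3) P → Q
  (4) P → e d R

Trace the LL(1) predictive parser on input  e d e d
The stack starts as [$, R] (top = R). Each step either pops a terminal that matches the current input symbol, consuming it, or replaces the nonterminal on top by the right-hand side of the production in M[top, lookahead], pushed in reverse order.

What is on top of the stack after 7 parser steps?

     Stack    Input      Action
  1  $ R      e d e d $  expand R → P
  2  $ P      e d e d $  expand P → e d R
  3  $ R d e  e d e d $  match e
  4  $ R d    d e d $    match d
  5  $ R      e d $      expand R → P
  6  $ P      e d $      expand P → e d R
  7  $ R d e  e d $      match e
Stack after step 7: $ R d (top = d).

d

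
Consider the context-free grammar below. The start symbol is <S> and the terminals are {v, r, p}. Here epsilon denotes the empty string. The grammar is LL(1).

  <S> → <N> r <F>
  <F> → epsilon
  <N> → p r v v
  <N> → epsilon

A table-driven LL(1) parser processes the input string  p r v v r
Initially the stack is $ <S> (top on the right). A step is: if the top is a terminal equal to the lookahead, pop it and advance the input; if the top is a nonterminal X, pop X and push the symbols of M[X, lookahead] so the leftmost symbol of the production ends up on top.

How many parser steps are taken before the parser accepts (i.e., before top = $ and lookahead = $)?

8

step 1: stack=$ <S>  input=p r v v r $  — expand <S> → <N> r <F>
step 2: stack=$ <F> r <N>  input=p r v v r $  — expand <N> → p r v v
step 3: stack=$ <F> r v v r p  input=p r v v r $  — match p
step 4: stack=$ <F> r v v r  input=r v v r $  — match r
step 5: stack=$ <F> r v v  input=v v r $  — match v
step 6: stack=$ <F> r v  input=v r $  — match v
step 7: stack=$ <F> r  input=r $  — match r
step 8: stack=$ <F>  input=$  — expand <F> → epsilon
Accept reached after 8 steps.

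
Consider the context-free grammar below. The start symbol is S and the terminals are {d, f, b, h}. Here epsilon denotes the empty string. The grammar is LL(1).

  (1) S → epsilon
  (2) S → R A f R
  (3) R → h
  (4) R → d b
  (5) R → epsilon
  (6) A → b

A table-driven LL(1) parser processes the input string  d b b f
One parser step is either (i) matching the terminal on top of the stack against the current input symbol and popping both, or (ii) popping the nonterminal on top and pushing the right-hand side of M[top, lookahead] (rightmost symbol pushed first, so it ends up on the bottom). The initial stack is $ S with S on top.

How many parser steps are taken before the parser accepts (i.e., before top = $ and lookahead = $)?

     Stack        Input      Action
  1  $ S          d b b f $  expand S → R A f R
  2  $ R f A R    d b b f $  expand R → d b
  3  $ R f A b d  d b b f $  match d
  4  $ R f A b    b b f $    match b
  5  $ R f A      b f $      expand A → b
  6  $ R f b      b f $      match b
  7  $ R f        f $        match f
  8  $ R          $          expand R → epsilon
Accept reached after 8 steps.

8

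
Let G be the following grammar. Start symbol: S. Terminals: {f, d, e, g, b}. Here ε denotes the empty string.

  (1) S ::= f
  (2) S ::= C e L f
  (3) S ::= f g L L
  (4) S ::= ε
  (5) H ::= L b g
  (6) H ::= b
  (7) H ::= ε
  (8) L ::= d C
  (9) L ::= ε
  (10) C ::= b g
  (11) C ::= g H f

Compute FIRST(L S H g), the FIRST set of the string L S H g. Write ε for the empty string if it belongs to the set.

FIRST(L): from L::=d C we get {d}; from L::=ε we get {ε}. So FIRST(L) = {ε, d}.
FIRST(C): from C::=b g we get {b}; from C::=g H f we get {g}. So FIRST(C) = {b, g}.
FIRST(S): from S::=f we get {f}; from S::=C e L f we get {b, g}; from S::=f g L L we get {f}; from S::=ε we get {ε}. So FIRST(S) = {ε, b, f, g}.
FIRST(H): from H::=L b g we get {b, d}; from H::=b we get {b}; from H::=ε we get {ε}. So FIRST(H) = {ε, b, d}.
FIRST(L S H g): take FIRST of each symbol in turn, carrying on past any symbol whose FIRST contains ε; result {b, d, f, g}.

{b, d, f, g}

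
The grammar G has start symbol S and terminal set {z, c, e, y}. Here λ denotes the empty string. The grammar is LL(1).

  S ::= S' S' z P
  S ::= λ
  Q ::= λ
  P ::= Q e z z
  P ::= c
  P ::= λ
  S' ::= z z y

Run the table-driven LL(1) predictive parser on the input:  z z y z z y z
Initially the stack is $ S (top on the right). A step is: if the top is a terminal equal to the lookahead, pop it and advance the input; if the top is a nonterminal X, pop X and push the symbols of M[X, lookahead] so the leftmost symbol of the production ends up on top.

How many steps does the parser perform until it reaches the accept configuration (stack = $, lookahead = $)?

step 1: stack=$ S  input=z z y z z y z $  — expand S ::= S' S' z P
step 2: stack=$ P z S' S'  input=z z y z z y z $  — expand S' ::= z z y
step 3: stack=$ P z S' y z z  input=z z y z z y z $  — match z
step 4: stack=$ P z S' y z  input=z y z z y z $  — match z
step 5: stack=$ P z S' y  input=y z z y z $  — match y
step 6: stack=$ P z S'  input=z z y z $  — expand S' ::= z z y
step 7: stack=$ P z y z z  input=z z y z $  — match z
step 8: stack=$ P z y z  input=z y z $  — match z
step 9: stack=$ P z y  input=y z $  — match y
step 10: stack=$ P z  input=z $  — match z
step 11: stack=$ P  input=$  — expand P ::= λ
Accept reached after 11 steps.

11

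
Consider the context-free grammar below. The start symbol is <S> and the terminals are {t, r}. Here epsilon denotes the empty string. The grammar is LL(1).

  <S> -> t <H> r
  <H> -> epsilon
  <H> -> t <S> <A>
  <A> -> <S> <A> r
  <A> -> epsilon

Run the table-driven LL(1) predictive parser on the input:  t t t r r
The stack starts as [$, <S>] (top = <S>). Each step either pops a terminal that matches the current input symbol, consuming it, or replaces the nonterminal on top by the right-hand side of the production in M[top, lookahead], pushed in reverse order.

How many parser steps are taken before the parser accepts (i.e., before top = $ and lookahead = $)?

      Stack            Input        Action
   1  $ <S>            t t t r r $  expand <S> -> t <H> r
   2  $ r <H> t        t t t r r $  match t
   3  $ r <H>          t t r r $    expand <H> -> t <S> <A>
   4  $ r <A> <S> t    t t r r $    match t
   5  $ r <A> <S>      t r r $      expand <S> -> t <H> r
   6  $ r <A> r <H> t  t r r $      match t
   7  $ r <A> r <H>    r r $        expand <H> -> epsilon
   8  $ r <A> r        r r $        match r
   9  $ r <A>          r $          expand <A> -> epsilon
  10  $ r              r $          match r
Accept reached after 10 steps.

10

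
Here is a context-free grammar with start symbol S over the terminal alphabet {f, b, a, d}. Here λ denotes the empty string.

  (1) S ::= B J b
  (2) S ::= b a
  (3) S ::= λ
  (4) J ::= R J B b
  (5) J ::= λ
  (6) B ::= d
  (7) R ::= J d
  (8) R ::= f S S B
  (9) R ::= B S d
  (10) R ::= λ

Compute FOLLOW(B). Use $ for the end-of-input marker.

{b, d, f}

FIRST(B) = {d}
FIRST(S) = {λ, b, d}  (via B J b)
FIRST(J) = {λ, d, f}  (via R J B b)
FIRST(R) = {λ, d, f}  (via J d, B S d)
FOLLOW(S) includes $ since S is the start symbol.
FOLLOW(S): in R::=f S S B (occurrence 1), S is followed by S B with FIRST {b, d}; in R::=f S S B (occurrence 2), S is followed by B with FIRST {d}; in R::=B S d, S is followed by d with FIRST {d}. Thus FOLLOW(S) = {$, b, d}.
FOLLOW(J): in S::=B J b, J is followed by b with FIRST {b}; in J::=R J B b, J is followed by B b with FIRST {d}; in R::=J d, J is followed by d with FIRST {d}. Thus FOLLOW(J) = {b, d}.
FOLLOW(R): in J::=R J B b, R is followed by J B b with FIRST {d, f}. Thus FOLLOW(R) = {d, f}.
FOLLOW(B): in S::=B J b, B is followed by J b with FIRST {b, d, f}; in J::=R J B b, B is followed by b with FIRST {b}; in R::=f S S B, the suffix after B is empty, so FOLLOW(B) ⊇ FOLLOW(R) = {d, f}; in R::=B S d, B is followed by S d with FIRST {b, d}. Thus FOLLOW(B) = {b, d, f}.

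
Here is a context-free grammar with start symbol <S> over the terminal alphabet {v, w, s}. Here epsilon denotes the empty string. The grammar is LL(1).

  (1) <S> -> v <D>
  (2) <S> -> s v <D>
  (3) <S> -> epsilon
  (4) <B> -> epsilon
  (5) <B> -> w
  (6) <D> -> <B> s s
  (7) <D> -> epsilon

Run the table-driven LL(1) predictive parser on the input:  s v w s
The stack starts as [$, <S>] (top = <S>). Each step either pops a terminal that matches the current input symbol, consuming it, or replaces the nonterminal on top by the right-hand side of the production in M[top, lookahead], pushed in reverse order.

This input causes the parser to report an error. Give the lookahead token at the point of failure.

$

step 1: stack=$ <S>  input=s v w s $  — expand <S> -> s v <D>
step 2: stack=$ <D> v s  input=s v w s $  — match s
step 3: stack=$ <D> v  input=v w s $  — match v
step 4: stack=$ <D>  input=w s $  — expand <D> -> <B> s s
step 5: stack=$ s s <B>  input=w s $  — expand <B> -> w
step 6: stack=$ s s w  input=w s $  — match w
step 7: stack=$ s s  input=s $  — match s
step 8: stack=$ s  input=$  — error: top is terminal s but lookahead is $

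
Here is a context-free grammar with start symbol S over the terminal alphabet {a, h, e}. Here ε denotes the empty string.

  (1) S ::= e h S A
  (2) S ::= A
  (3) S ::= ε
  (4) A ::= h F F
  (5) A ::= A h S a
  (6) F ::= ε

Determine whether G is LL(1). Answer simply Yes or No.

FIRST(S) = {ε, e, h}
FIRST(A) = {h}
FIRST(F) = {ε}
FOLLOW(S) = {$, a, h}
FOLLOW(A) = {$, a, h}
FOLLOW(F) = {$, a, h}
Cell M[A, h] receives both A ::= h F F and A ::= A h S a — the grammar is not LL(1).

No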